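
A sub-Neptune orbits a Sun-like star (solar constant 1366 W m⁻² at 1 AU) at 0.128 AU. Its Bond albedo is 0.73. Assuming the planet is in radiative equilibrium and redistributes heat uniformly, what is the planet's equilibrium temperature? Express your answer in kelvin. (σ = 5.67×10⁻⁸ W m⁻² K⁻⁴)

T_eq ≈ 561 K

Flux at 0.128 AU: S = 1366/0.128² = 8.34×10⁴ W m⁻².
Energy balance: absorbed = emitted ⇒ πR²·S(1−A) = 4πR²·σT_eq⁴, so T_eq⁴ = S(1−A)/(4σ).
T_eq = [8.34×10⁴ × 0.27 / (4 × 5.67×10⁻⁸)]^(1/4) = (9.93×10¹⁰)^(1/4) = 561 K.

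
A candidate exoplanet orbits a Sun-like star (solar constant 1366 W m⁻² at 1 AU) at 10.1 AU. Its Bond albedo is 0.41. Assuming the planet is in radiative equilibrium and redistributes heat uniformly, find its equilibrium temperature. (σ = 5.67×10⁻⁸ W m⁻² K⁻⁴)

Flux at 10.1 AU: S = 1366/10.1² = 13.4 W m⁻².
Energy balance: absorbed = emitted ⇒ πR²·S(1−A) = 4πR²·σT_eq⁴, so T_eq⁴ = S(1−A)/(4σ).
T_eq = [13.4 × 0.59 / (4 × 5.67×10⁻⁸)]^(1/4) = (3.48×10⁷)^(1/4) = 76.8 K.

T_eq ≈ 76.8 K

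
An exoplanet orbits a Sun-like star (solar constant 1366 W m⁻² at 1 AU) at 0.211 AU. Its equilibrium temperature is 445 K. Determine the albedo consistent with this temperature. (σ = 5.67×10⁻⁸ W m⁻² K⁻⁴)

Flux at 0.211 AU: S = 1366/0.211² = 3.07×10⁴ W m⁻².
From T_eq⁴ = S(1−A)/(4σ): 1−A = 4σT_eq⁴/S.
1−A = 4 × 5.67×10⁻⁸ × (445)⁴ / 3.07×10⁴ = 0.290.

A ≈ 0.71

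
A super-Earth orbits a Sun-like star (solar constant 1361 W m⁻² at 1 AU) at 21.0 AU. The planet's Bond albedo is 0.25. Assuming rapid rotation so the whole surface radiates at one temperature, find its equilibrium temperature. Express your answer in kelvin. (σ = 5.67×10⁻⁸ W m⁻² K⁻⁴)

Flux at 21.0 AU: S = 1361/21.0² = 3.09 W m⁻².
Energy balance: absorbed = emitted ⇒ πR²·S(1−A) = 4πR²·σT_eq⁴, so T_eq⁴ = S(1−A)/(4σ).
T_eq = [3.09 × 0.75 / (4 × 5.67×10⁻⁸)]^(1/4) = (1.02×10⁷)^(1/4) = 56.5 K.

T_eq ≈ 56.5 K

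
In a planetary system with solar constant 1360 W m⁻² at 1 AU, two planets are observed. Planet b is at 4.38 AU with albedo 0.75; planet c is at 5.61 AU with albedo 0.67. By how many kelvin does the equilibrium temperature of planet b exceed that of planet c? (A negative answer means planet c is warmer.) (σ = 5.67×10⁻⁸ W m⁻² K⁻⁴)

T_eq = [S₀(1−A)/(4σd²)]^(1/4), so T ∝ (1−A)^(1/4) / √d.
T₁ = [1360×0.25/(4×5.67×10⁻⁸×4.38²)]^(1/4) = 94.02 K.
T₂ = [1360×0.33/(4×5.67×10⁻⁸×5.61²)]^(1/4) = 89.05 K.

ΔT ≈ 5.0 K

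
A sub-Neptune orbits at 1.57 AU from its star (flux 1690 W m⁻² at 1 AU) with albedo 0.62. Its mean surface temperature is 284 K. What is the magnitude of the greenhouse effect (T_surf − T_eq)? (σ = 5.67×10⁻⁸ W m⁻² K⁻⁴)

ΔT ≈ 99.9 K

S = 1690/1.57² = 685.6 W m⁻².
T_eq = [S(1−A)/(4σ)]^(1/4) = [685.6×0.38/(4×5.67×10⁻⁸)]^(1/4) = 184.1 K.
ΔT = T_surf − T_eq = 284 − 184.1.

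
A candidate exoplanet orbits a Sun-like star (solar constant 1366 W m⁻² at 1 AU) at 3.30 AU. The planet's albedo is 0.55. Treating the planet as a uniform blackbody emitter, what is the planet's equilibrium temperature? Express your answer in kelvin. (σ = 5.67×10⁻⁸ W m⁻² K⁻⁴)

T_eq ≈ 126 K

Flux at 3.30 AU: S = 1366/3.30² = 125 W m⁻².
Energy balance: absorbed = emitted ⇒ πR²·S(1−A) = 4πR²·σT_eq⁴, so T_eq⁴ = S(1−A)/(4σ).
T_eq = [125 × 0.45 / (4 × 5.67×10⁻⁸)]^(1/4) = (2.49×10⁸)^(1/4) = 126 K.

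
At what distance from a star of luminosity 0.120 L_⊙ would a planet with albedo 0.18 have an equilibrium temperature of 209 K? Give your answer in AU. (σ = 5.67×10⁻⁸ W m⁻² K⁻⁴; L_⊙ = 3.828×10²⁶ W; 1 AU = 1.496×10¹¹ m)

d ≈ 0.556 AU

L = 0.120 × 3.828×10²⁶ = 4.59×10²⁵ W.
From T_eq⁴ = L(1−A)/(16πσd²): d = √[L(1−A)/(16πσT_eq⁴)].
d = √[4.59×10²⁵ × 0.82 / (16π × 5.67×10⁻⁸ × (209)⁴)] = 8.32×10¹⁰ m = 0.556 AU.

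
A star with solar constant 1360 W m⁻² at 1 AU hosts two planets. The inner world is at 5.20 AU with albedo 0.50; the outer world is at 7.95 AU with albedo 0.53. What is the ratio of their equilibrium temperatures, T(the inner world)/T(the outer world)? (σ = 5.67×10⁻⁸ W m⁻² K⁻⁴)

T₁/T₂ ≈ 1.256

T_eq = [S₀(1−A)/(4σd²)]^(1/4), so T ∝ (1−A)^(1/4) / √d.
T₁ = [1360×0.50/(4×5.67×10⁻⁸×5.20²)]^(1/4) = 102.62 K.
T₂ = [1360×0.47/(4×5.67×10⁻⁸×7.95²)]^(1/4) = 81.72 K.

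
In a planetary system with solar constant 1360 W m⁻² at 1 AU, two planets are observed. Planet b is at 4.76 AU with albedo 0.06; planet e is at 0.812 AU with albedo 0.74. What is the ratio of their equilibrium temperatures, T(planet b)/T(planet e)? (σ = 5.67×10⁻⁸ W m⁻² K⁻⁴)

T₁/T₂ ≈ 0.570

T_eq = [S₀(1−A)/(4σd²)]^(1/4), so T ∝ (1−A)^(1/4) / √d.
T₁ = [1360×0.94/(4×5.67×10⁻⁸×4.76²)]^(1/4) = 125.59 K.
T₂ = [1360×0.26/(4×5.67×10⁻⁸×0.812²)]^(1/4) = 220.52 K.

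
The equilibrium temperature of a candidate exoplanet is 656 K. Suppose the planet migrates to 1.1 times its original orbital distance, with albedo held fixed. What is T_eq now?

T_eq ≈ 625 K

T_eq ∝ L^(1/4) · d^(−1/2).
T′ = 656 / 1.1^(1/2) = 625 K.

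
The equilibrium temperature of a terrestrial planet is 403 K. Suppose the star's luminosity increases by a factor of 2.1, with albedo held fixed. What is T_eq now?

T_eq ≈ 485 K

T_eq ∝ L^(1/4) · d^(−1/2).
T′ = 403 × 2.1^(1/4) = 485 K.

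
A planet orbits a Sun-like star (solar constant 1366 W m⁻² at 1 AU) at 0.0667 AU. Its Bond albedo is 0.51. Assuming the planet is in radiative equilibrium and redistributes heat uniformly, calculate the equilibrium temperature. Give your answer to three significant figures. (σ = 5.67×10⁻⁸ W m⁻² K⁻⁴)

Flux at 0.0667 AU: S = 1366/0.0667² = 3.07×10⁵ W m⁻².
Energy balance: absorbed = emitted ⇒ πR²·S(1−A) = 4πR²·σT_eq⁴, so T_eq⁴ = S(1−A)/(4σ).
T_eq = [3.07×10⁵ × 0.49 / (4 × 5.67×10⁻⁸)]^(1/4) = (6.63×10¹¹)^(1/4) = 902 K.

T_eq ≈ 902 K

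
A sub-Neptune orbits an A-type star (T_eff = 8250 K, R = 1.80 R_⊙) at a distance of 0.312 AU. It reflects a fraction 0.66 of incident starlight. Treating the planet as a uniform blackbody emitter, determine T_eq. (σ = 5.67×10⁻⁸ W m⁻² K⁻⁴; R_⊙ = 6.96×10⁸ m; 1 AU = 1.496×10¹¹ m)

T_eq ≈ 730 K

R_⋆ = 1.80 × 6.96×10⁸ = 1.25×10⁹ m.
d = 0.312 AU = 4.67×10¹⁰ m.
L = 4πR_⋆²σT_⋆⁴ = 4π(1.25×10⁹)² × 5.67×10⁻⁸ × (8250)⁴ = 5.18×10²⁷ W.
S = L/(4πd²) = 1.89×10⁵ W m⁻².
Energy balance: absorbed = emitted ⇒ πR²·S(1−A) = 4πR²·σT_eq⁴, so T_eq⁴ = S(1−A)/(4σ).
T_eq = [1.89×10⁵ × 0.34 / (4 × 5.67×10⁻⁸)]^(1/4) = (2.84×10¹¹)^(1/4) = 730 K.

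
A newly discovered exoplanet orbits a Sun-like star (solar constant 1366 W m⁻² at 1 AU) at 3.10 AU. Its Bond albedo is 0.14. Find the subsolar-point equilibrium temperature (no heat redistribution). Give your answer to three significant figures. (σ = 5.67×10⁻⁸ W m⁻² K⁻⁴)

Flux at 3.10 AU: S = 1366/3.10² = 142 W m⁻².
At the subsolar point the surface absorbs S(1−A) and emits σT⁴ per unit area — no factor of 4, since only the local patch is in balance.
T = [142 × 0.86 / 5.67×10⁻⁸]^(1/4) = (2.16×10⁹)^(1/4) = 215 K.

T_ss ≈ 215 K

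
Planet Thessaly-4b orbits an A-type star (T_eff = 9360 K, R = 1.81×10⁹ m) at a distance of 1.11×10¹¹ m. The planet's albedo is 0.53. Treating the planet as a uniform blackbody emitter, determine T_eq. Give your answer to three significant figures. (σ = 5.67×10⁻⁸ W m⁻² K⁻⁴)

L = 4πR_⋆²σT_⋆⁴ = 4π(1.81×10⁹)² × 5.67×10⁻⁸ × (9360)⁴ = 1.79×10²⁸ W.
S = L/(4πd²) = 1.16×10⁵ W m⁻².
Energy balance: absorbed = emitted ⇒ πR²·S(1−A) = 4πR²·σT_eq⁴, so T_eq⁴ = S(1−A)/(4σ).
T_eq = [1.16×10⁵ × 0.47 / (4 × 5.67×10⁻⁸)]^(1/4) = (2.40×10¹¹)^(1/4) = 700 K.

T_eq ≈ 700 K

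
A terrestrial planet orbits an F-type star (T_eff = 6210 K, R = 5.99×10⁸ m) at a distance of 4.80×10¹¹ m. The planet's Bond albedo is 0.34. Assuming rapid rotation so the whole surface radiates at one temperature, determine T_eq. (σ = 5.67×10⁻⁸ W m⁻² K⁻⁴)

L = 4πR_⋆²σT_⋆⁴ = 4π(5.99×10⁸)² × 5.67×10⁻⁸ × (6210)⁴ = 3.80×10²⁶ W.
S = L/(4πd²) = 131 W m⁻².
Energy balance: absorbed = emitted ⇒ πR²·S(1−A) = 4πR²·σT_eq⁴, so T_eq⁴ = S(1−A)/(4σ).
T_eq = [131 × 0.66 / (4 × 5.67×10⁻⁸)]^(1/4) = (3.82×10⁸)^(1/4) = 140 K.

T_eq ≈ 140 K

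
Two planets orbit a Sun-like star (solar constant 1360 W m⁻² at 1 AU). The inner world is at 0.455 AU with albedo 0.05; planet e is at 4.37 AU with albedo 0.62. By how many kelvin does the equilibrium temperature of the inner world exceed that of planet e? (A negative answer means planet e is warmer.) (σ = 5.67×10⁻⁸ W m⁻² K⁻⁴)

ΔT ≈ 302.8 K

T_eq = [S₀(1−A)/(4σd²)]^(1/4), so T ∝ (1−A)^(1/4) / √d.
T₁ = [1360×0.95/(4×5.67×10⁻⁸×0.455²)]^(1/4) = 407.29 K.
T₂ = [1360×0.38/(4×5.67×10⁻⁸×4.37²)]^(1/4) = 104.52 K.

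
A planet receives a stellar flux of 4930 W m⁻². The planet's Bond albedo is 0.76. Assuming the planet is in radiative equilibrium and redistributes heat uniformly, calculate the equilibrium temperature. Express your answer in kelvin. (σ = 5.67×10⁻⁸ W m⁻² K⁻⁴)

Energy balance: absorbed = emitted ⇒ πR²·S(1−A) = 4πR²·σT_eq⁴, so T_eq⁴ = S(1−A)/(4σ).
T_eq = [4930 × 0.24 / (4 × 5.67×10⁻⁸)]^(1/4) = (5.22×10⁹)^(1/4) = 269 K.

T_eq ≈ 269 K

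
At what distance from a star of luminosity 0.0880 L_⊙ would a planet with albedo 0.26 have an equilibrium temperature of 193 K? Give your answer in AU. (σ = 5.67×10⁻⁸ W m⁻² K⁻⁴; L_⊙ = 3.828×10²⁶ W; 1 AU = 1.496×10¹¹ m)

L = 0.0880 × 3.828×10²⁶ = 3.37×10²⁵ W.
From T_eq⁴ = L(1−A)/(16πσd²): d = √[L(1−A)/(16πσT_eq⁴)].
d = √[3.37×10²⁵ × 0.74 / (16π × 5.67×10⁻⁸ × (193)⁴)] = 7.94×10¹⁰ m = 0.531 AU.

d ≈ 0.531 AU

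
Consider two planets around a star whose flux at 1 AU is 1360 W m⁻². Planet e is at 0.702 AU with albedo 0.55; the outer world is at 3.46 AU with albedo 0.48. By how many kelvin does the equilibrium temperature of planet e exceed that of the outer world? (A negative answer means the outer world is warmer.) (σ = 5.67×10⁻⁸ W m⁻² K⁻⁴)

ΔT ≈ 145.0 K

T_eq = [S₀(1−A)/(4σd²)]^(1/4), so T ∝ (1−A)^(1/4) / √d.
T₁ = [1360×0.45/(4×5.67×10⁻⁸×0.702²)]^(1/4) = 272.02 K.
T₂ = [1360×0.52/(4×5.67×10⁻⁸×3.46²)]^(1/4) = 127.04 K.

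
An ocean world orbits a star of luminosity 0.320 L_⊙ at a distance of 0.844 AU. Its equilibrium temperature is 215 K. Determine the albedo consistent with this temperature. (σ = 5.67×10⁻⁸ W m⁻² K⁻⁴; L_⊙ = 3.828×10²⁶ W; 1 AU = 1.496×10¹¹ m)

A ≈ 0.21

d = 0.844 AU = 1.26×10¹¹ m.
L = 0.320 × 3.828×10²⁶ = 1.22×10²⁶ W.
Flux: S = L/(4πd²) = 1.22×10²⁶/(4π×(1.26×10¹¹)²) = 611 W m⁻².
From T_eq⁴ = S(1−A)/(4σ): 1−A = 4σT_eq⁴/S.
1−A = 4 × 5.67×10⁻⁸ × (215)⁴ / 611 = 0.793.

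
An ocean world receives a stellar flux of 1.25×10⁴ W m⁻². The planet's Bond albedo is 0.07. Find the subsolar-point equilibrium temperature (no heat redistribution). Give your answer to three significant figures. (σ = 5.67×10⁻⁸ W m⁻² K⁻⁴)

T_ss ≈ 673 K

At the subsolar point the surface absorbs S(1−A) and emits σT⁴ per unit area — no factor of 4, since only the local patch is in balance.
T = [1.25×10⁴ × 0.93 / 5.67×10⁻⁸]^(1/4) = (2.05×10¹¹)^(1/4) = 673 K.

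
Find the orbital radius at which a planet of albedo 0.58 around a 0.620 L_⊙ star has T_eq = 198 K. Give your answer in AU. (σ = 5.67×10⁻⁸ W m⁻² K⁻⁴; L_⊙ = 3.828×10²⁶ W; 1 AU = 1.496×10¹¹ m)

d ≈ 1.01 AU

L = 0.620 × 3.828×10²⁶ = 2.37×10²⁶ W.
From T_eq⁴ = L(1−A)/(16πσd²): d = √[L(1−A)/(16πσT_eq⁴)].
d = √[2.37×10²⁶ × 0.42 / (16π × 5.67×10⁻⁸ × (198)⁴)] = 1.51×10¹¹ m = 1.01 AU.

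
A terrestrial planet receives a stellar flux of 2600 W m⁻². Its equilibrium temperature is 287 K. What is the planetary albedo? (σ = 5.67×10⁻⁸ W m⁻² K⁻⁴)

From T_eq⁴ = S(1−A)/(4σ): 1−A = 4σT_eq⁴/S.
1−A = 4 × 5.67×10⁻⁸ × (287)⁴ / 2600 = 0.592.

A ≈ 0.41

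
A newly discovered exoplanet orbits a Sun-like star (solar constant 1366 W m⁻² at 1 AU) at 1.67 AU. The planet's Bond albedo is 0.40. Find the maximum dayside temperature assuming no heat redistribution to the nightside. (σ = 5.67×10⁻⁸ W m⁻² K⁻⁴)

T_ss ≈ 268 K

Flux at 1.67 AU: S = 1366/1.67² = 490 W m⁻².
With no redistribution each surface element balances locally: S(1−A) = σT⁴.
T = [490 × 0.60 / 5.67×10⁻⁸]^(1/4) = (5.18×10⁹)^(1/4) = 268 K.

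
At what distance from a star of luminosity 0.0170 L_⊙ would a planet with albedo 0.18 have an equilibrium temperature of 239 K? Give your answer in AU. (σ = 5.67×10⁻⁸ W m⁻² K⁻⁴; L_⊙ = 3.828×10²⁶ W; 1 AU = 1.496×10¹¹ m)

L = 0.0170 × 3.828×10²⁶ = 6.51×10²⁴ W.
From T_eq⁴ = L(1−A)/(16πσd²): d = √[L(1−A)/(16πσT_eq⁴)].
d = √[6.51×10²⁴ × 0.82 / (16π × 5.67×10⁻⁸ × (239)⁴)] = 2.40×10¹⁰ m = 0.160 AU.

d ≈ 0.160 AU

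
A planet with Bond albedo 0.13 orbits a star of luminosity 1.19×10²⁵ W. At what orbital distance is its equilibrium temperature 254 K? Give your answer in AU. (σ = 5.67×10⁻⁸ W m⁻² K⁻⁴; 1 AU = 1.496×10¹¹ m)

d ≈ 0.197 AU

From T_eq⁴ = L(1−A)/(16πσd²): d = √[L(1−A)/(16πσT_eq⁴)].
d = √[1.19×10²⁵ × 0.87 / (16π × 5.67×10⁻⁸ × (254)⁴)] = 2.95×10¹⁰ m = 0.197 AU.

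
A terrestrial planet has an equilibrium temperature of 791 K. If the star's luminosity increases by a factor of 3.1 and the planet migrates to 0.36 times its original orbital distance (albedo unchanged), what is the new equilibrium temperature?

T_eq ≈ 1750 K

T_eq ∝ L^(1/4) · d^(−1/2).
T′ = 791 × 3.1^(1/4) / 0.36^(1/2) = 1750 K.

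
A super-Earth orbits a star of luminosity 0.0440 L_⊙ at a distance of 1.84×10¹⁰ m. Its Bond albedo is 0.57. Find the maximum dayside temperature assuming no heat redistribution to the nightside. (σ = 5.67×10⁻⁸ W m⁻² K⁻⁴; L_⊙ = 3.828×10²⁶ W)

T_ss ≈ 416 K

L = 0.0440 × 3.828×10²⁶ = 1.68×10²⁵ W.
Flux: S = L/(4πd²) = 1.68×10²⁵/(4π×(1.84×10¹⁰)²) = 3960 W m⁻².
With no redistribution each surface element balances locally: S(1−A) = σT⁴.
T = [3960 × 0.43 / 5.67×10⁻⁸]^(1/4) = (3.00×10¹⁰)^(1/4) = 416 K.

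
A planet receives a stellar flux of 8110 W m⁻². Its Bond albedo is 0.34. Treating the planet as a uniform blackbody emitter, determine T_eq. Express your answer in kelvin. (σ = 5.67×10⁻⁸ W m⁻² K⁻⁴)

Energy balance: absorbed = emitted ⇒ πR²·S(1−A) = 4πR²·σT_eq⁴, so T_eq⁴ = S(1−A)/(4σ).
T_eq = [8110 × 0.66 / (4 × 5.67×10⁻⁸)]^(1/4) = (2.36×10¹⁰)^(1/4) = 392 K.

T_eq ≈ 392 K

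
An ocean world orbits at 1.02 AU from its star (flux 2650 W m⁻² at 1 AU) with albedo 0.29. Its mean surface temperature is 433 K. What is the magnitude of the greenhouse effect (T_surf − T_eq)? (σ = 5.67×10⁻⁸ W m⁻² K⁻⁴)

S = 2650/1.02² = 2547 W m⁻².
T_eq = [S(1−A)/(4σ)]^(1/4) = [2547×0.71/(4×5.67×10⁻⁸)]^(1/4) = 298.8 K.
ΔT = T_surf − T_eq = 433 − 298.8.

ΔT ≈ 134.2 K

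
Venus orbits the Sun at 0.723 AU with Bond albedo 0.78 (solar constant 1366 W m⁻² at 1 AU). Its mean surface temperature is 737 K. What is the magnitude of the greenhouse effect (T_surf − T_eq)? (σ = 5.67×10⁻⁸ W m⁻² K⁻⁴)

S = 1366/0.723² = 2613 W m⁻².
T_eq = [S(1−A)/(4σ)]^(1/4) = [2613×0.22/(4×5.67×10⁻⁸)]^(1/4) = 224.4 K.
ΔT = T_surf − T_eq = 737 − 224.4.

ΔT ≈ 512.6 K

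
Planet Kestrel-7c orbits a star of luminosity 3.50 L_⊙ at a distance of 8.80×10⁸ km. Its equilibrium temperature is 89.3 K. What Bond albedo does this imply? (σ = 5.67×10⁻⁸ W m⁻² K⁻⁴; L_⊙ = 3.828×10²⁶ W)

d = 8.80×10⁸ km = 8.80×10¹¹ m.
L = 3.50 × 3.828×10²⁶ = 1.34×10²⁷ W.
Flux: S = L/(4πd²) = 1.34×10²⁷/(4π×(8.80×10¹¹)²) = 138 W m⁻².
From T_eq⁴ = S(1−A)/(4σ): 1−A = 4σT_eq⁴/S.
1−A = 4 × 5.67×10⁻⁸ × (89.3)⁴ / 138 = 0.105.

A ≈ 0.90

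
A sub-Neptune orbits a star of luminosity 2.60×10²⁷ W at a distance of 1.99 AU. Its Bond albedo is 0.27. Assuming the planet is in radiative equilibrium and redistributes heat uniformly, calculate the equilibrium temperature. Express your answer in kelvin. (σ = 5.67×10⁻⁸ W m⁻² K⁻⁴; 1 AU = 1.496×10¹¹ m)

d = 1.99 AU = 2.98×10¹¹ m.
Flux: S = L/(4πd²) = 2.60×10²⁷/(4π×(2.98×10¹¹)²) = 2330 W m⁻².
Energy balance: absorbed = emitted ⇒ πR²·S(1−A) = 4πR²·σT_eq⁴, so T_eq⁴ = S(1−A)/(4σ).
T_eq = [2330 × 0.73 / (4 × 5.67×10⁻⁸)]^(1/4) = (7.51×10⁹)^(1/4) = 294 K.

T_eq ≈ 294 K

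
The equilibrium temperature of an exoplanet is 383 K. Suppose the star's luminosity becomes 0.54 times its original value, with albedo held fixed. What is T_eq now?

T_eq ∝ L^(1/4) · d^(−1/2).
T′ = 383 × 0.54^(1/4) = 328 K.

T_eq ≈ 328 K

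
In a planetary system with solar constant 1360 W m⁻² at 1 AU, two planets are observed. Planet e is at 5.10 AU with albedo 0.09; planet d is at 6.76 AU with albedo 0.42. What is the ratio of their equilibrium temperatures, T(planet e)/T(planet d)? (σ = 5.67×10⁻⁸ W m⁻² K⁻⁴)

T₁/T₂ ≈ 1.289

T_eq = [S₀(1−A)/(4σd²)]^(1/4), so T ∝ (1−A)^(1/4) / √d.
T₁ = [1360×0.91/(4×5.67×10⁻⁸×5.10²)]^(1/4) = 120.35 K.
T₂ = [1360×0.58/(4×5.67×10⁻⁸×6.76²)]^(1/4) = 93.40 K.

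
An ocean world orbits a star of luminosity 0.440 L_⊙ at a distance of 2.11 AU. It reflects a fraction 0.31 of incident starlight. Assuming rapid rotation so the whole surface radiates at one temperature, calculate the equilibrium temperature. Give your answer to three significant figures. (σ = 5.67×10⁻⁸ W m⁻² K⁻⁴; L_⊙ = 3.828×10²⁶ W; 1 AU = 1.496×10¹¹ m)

d = 2.11 AU = 3.16×10¹¹ m.
L = 0.440 × 3.828×10²⁶ = 1.68×10²⁶ W.
Flux: S = L/(4πd²) = 1.68×10²⁶/(4π×(3.16×10¹¹)²) = 135 W m⁻².
Energy balance: absorbed = emitted ⇒ πR²·S(1−A) = 4πR²·σT_eq⁴, so T_eq⁴ = S(1−A)/(4σ).
T_eq = [135 × 0.69 / (4 × 5.67×10⁻⁸)]^(1/4) = (4.09×10⁸)^(1/4) = 142 K.

T_eq ≈ 142 K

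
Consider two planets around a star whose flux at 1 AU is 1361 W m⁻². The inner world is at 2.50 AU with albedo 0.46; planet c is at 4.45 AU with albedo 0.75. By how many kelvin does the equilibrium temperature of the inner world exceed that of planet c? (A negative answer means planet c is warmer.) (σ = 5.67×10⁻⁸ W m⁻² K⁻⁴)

ΔT ≈ 57.6 K

T_eq = [S₀(1−A)/(4σd²)]^(1/4), so T ∝ (1−A)^(1/4) / √d.
T₁ = [1361×0.54/(4×5.67×10⁻⁸×2.50²)]^(1/4) = 150.90 K.
T₂ = [1361×0.25/(4×5.67×10⁻⁸×4.45²)]^(1/4) = 93.30 K.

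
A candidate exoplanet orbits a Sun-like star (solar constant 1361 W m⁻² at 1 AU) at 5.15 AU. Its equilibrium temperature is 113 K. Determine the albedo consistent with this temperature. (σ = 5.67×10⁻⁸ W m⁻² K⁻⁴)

A ≈ 0.28

Flux at 5.15 AU: S = 1361/5.15² = 51.3 W m⁻².
From T_eq⁴ = S(1−A)/(4σ): 1−A = 4σT_eq⁴/S.
1−A = 4 × 5.67×10⁻⁸ × (113)⁴ / 51.3 = 0.721.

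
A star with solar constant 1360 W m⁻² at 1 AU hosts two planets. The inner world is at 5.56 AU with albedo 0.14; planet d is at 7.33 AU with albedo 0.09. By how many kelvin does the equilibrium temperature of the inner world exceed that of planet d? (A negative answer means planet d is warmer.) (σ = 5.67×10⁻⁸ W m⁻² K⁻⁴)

ΔT ≈ 13.3 K

T_eq = [S₀(1−A)/(4σd²)]^(1/4), so T ∝ (1−A)^(1/4) / √d.
T₁ = [1360×0.86/(4×5.67×10⁻⁸×5.56²)]^(1/4) = 113.65 K.
T₂ = [1360×0.91/(4×5.67×10⁻⁸×7.33²)]^(1/4) = 100.39 K.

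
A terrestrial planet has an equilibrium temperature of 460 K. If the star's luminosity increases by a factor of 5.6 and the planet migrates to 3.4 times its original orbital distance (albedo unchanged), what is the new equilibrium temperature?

T_eq ∝ L^(1/4) · d^(−1/2).
T′ = 460 × 5.6^(1/4) / 3.4^(1/2) = 384 K.

T_eq ≈ 384 K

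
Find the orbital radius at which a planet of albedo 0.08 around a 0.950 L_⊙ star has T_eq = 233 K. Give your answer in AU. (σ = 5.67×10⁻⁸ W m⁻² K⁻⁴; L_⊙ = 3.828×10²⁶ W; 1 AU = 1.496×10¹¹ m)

d ≈ 1.33 AU

L = 0.950 × 3.828×10²⁶ = 3.64×10²⁶ W.
From T_eq⁴ = L(1−A)/(16πσd²): d = √[L(1−A)/(16πσT_eq⁴)].
d = √[3.64×10²⁶ × 0.92 / (16π × 5.67×10⁻⁸ × (233)⁴)] = 2.00×10¹¹ m = 1.33 AU.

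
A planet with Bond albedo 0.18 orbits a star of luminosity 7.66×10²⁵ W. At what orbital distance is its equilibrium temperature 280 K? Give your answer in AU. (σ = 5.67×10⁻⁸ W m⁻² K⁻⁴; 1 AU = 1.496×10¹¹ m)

From T_eq⁴ = L(1−A)/(16πσd²): d = √[L(1−A)/(16πσT_eq⁴)].
d = √[7.66×10²⁵ × 0.82 / (16π × 5.67×10⁻⁸ × (280)⁴)] = 5.99×10¹⁰ m = 0.400 AU.

d ≈ 0.400 AU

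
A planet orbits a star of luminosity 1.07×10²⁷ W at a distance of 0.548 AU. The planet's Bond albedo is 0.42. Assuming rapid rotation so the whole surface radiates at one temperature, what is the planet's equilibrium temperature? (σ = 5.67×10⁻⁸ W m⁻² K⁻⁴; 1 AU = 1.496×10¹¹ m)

d = 0.548 AU = 8.20×10¹⁰ m.
Flux: S = L/(4πd²) = 1.07×10²⁷/(4π×(8.20×10¹⁰)²) = 1.27×10⁴ W m⁻².
Energy balance: absorbed = emitted ⇒ πR²·S(1−A) = 4πR²·σT_eq⁴, so T_eq⁴ = S(1−A)/(4σ).
T_eq = [1.27×10⁴ × 0.58 / (4 × 5.67×10⁻⁸)]^(1/4) = (3.24×10¹⁰)^(1/4) = 424 K.

T_eq ≈ 424 K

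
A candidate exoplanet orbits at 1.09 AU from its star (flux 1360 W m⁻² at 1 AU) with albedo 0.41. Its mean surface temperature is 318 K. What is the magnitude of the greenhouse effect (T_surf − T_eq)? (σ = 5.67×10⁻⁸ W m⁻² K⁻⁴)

S = 1360/1.09² = 1145 W m⁻².
T_eq = [S(1−A)/(4σ)]^(1/4) = [1145×0.59/(4×5.67×10⁻⁸)]^(1/4) = 233.6 K.
ΔT = T_surf − T_eq = 318 − 233.6.

ΔT ≈ 84.4 K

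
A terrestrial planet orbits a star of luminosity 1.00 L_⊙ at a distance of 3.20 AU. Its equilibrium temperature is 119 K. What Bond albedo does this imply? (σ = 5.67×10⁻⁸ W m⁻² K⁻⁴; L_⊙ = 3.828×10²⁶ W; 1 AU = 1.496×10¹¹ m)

A ≈ 0.66

d = 3.20 AU = 4.79×10¹¹ m.
L = 1.00 × 3.828×10²⁶ = 3.83×10²⁶ W.
Flux: S = L/(4πd²) = 3.83×10²⁶/(4π×(4.79×10¹¹)²) = 133 W m⁻².
From T_eq⁴ = S(1−A)/(4σ): 1−A = 4σT_eq⁴/S.
1−A = 4 × 5.67×10⁻⁸ × (119)⁴ / 133 = 0.342.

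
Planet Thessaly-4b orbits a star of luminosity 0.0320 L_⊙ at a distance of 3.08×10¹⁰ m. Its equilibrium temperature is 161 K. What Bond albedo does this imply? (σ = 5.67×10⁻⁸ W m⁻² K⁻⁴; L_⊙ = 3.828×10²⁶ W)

L = 0.0320 × 3.828×10²⁶ = 1.22×10²⁵ W.
Flux: S = L/(4πd²) = 1.22×10²⁵/(4π×(3.08×10¹⁰)²) = 1030 W m⁻².
From T_eq⁴ = S(1−A)/(4σ): 1−A = 4σT_eq⁴/S.
1−A = 4 × 5.67×10⁻⁸ × (161)⁴ / 1030 = 0.148.

A ≈ 0.85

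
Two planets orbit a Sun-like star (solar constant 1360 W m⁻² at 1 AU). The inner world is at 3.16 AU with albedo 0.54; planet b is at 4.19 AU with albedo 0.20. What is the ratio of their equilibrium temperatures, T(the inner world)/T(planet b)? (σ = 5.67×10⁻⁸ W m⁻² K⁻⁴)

T₁/T₂ ≈ 1.003

T_eq = [S₀(1−A)/(4σd²)]^(1/4), so T ∝ (1−A)^(1/4) / √d.
T₁ = [1360×0.46/(4×5.67×10⁻⁸×3.16²)]^(1/4) = 128.92 K.
T₂ = [1360×0.80/(4×5.67×10⁻⁸×4.19²)]^(1/4) = 128.57 K.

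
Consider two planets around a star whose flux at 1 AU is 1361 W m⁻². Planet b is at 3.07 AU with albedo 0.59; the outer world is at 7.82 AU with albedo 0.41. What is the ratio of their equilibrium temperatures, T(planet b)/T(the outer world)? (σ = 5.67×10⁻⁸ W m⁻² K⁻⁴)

T_eq = [S₀(1−A)/(4σd²)]^(1/4), so T ∝ (1−A)^(1/4) / √d.
T₁ = [1361×0.41/(4×5.67×10⁻⁸×3.07²)]^(1/4) = 127.11 K.
T₂ = [1361×0.59/(4×5.67×10⁻⁸×7.82²)]^(1/4) = 87.23 K.

T₁/T₂ ≈ 1.457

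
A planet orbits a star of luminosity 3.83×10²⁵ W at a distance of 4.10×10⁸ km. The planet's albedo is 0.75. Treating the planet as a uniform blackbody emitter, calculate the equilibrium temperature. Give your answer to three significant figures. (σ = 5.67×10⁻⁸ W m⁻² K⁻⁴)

T_eq ≈ 66.9 K

d = 4.10×10⁸ km = 4.10×10¹¹ m.
Flux: S = L/(4πd²) = 3.83×10²⁵/(4π×(4.10×10¹¹)²) = 18.1 W m⁻².
Energy balance: absorbed = emitted ⇒ πR²·S(1−A) = 4πR²·σT_eq⁴, so T_eq⁴ = S(1−A)/(4σ).
T_eq = [18.1 × 0.25 / (4 × 5.67×10⁻⁸)]^(1/4) = (2.00×10⁷)^(1/4) = 66.9 K.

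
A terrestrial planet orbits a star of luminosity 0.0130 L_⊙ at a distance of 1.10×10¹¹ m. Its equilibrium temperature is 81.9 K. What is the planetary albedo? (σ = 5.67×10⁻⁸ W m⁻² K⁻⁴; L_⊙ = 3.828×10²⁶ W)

A ≈ 0.69

L = 0.0130 × 3.828×10²⁶ = 4.98×10²⁴ W.
Flux: S = L/(4πd²) = 4.98×10²⁴/(4π×(1.10×10¹¹)²) = 32.7 W m⁻².
From T_eq⁴ = S(1−A)/(4σ): 1−A = 4σT_eq⁴/S.
1−A = 4 × 5.67×10⁻⁸ × (81.9)⁴ / 32.7 = 0.312.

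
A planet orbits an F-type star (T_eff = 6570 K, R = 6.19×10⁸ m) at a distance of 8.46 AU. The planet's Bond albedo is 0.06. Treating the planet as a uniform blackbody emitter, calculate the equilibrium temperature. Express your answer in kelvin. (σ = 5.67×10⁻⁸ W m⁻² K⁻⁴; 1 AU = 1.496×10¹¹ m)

d = 8.46 AU = 1.27×10¹² m.
L = 4πR_⋆²σT_⋆⁴ = 4π(6.19×10⁸)² × 5.67×10⁻⁸ × (6570)⁴ = 5.09×10²⁶ W.
S = L/(4πd²) = 25.3 W m⁻².
Energy balance: absorbed = emitted ⇒ πR²·S(1−A) = 4πR²·σT_eq⁴, so T_eq⁴ = S(1−A)/(4σ).
T_eq = [25.3 × 0.94 / (4 × 5.67×10⁻⁸)]^(1/4) = (1.05×10⁸)^(1/4) = 101 K.

T_eq ≈ 101 K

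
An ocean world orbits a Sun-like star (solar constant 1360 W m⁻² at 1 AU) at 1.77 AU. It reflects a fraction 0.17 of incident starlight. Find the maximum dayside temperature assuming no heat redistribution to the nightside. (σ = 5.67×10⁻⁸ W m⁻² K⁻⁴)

Flux at 1.77 AU: S = 1360/1.77² = 434 W m⁻².
With no redistribution each surface element balances locally: S(1−A) = σT⁴.
T = [434 × 0.83 / 5.67×10⁻⁸]^(1/4) = (6.35×10⁹)^(1/4) = 282 K.

T_ss ≈ 282 K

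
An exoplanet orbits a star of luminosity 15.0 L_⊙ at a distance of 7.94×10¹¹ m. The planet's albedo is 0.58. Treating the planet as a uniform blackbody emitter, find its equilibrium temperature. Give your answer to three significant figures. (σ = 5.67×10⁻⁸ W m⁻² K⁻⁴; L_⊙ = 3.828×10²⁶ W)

T_eq ≈ 191 K

L = 15.0 × 3.828×10²⁶ = 5.74×10²⁷ W.
Flux: S = L/(4πd²) = 5.74×10²⁷/(4π×(7.94×10¹¹)²) = 725 W m⁻².
Energy balance: absorbed = emitted ⇒ πR²·S(1−A) = 4πR²·σT_eq⁴, so T_eq⁴ = S(1−A)/(4σ).
T_eq = [725 × 0.42 / (4 × 5.67×10⁻⁸)]^(1/4) = (1.34×10⁹)^(1/4) = 191 K.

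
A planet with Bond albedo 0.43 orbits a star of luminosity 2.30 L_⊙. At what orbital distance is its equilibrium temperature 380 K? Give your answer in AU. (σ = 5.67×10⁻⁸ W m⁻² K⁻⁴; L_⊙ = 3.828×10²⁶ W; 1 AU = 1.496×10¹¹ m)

d ≈ 0.614 AU

L = 2.30 × 3.828×10²⁶ = 8.80×10²⁶ W.
From T_eq⁴ = L(1−A)/(16πσd²): d = √[L(1−A)/(16πσT_eq⁴)].
d = √[8.80×10²⁶ × 0.57 / (16π × 5.67×10⁻⁸ × (380)⁴)] = 9.19×10¹⁰ m = 0.614 AU.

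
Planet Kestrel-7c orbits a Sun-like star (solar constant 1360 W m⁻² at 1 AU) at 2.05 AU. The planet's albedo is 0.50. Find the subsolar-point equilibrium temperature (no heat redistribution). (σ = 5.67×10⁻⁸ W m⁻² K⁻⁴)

T_ss ≈ 231 K

Flux at 2.05 AU: S = 1360/2.05² = 324 W m⁻².
At the subsolar point the surface absorbs S(1−A) and emits σT⁴ per unit area — no factor of 4, since only the local patch is in balance.
T = [324 × 0.50 / 5.67×10⁻⁸]^(1/4) = (2.85×10⁹)^(1/4) = 231 K.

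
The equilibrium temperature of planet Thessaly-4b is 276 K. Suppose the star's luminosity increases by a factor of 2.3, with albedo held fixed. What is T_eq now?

T_eq ∝ L^(1/4) · d^(−1/2).
T′ = 276 × 2.3^(1/4) = 340 K.

T_eq ≈ 340 K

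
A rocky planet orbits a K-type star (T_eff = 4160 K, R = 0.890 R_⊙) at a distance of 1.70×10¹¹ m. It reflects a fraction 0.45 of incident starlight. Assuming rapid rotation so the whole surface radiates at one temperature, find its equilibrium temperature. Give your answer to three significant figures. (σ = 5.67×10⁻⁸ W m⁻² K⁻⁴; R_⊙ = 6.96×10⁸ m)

T_eq ≈ 153 K

R_⋆ = 0.890 × 6.96×10⁸ = 6.19×10⁸ m.
L = 4πR_⋆²σT_⋆⁴ = 4π(6.19×10⁸)² × 5.67×10⁻⁸ × (4160)⁴ = 8.19×10²⁵ W.
S = L/(4πd²) = 225 W m⁻².
Energy balance: absorbed = emitted ⇒ πR²·S(1−A) = 4πR²·σT_eq⁴, so T_eq⁴ = S(1−A)/(4σ).
T_eq = [225 × 0.55 / (4 × 5.67×10⁻⁸)]^(1/4) = (5.47×10⁸)^(1/4) = 153 K.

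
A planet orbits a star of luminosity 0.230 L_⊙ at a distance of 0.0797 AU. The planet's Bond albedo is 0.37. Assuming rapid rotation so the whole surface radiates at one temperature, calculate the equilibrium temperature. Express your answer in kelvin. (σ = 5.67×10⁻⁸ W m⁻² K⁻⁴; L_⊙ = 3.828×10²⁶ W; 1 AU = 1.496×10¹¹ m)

T_eq ≈ 608 K

d = 0.0797 AU = 1.19×10¹⁰ m.
L = 0.230 × 3.828×10²⁶ = 8.80×10²⁵ W.
Flux: S = L/(4πd²) = 8.80×10²⁵/(4π×(1.19×10¹⁰)²) = 4.93×10⁴ W m⁻².
Energy balance: absorbed = emitted ⇒ πR²·S(1−A) = 4πR²·σT_eq⁴, so T_eq⁴ = S(1−A)/(4σ).
T_eq = [4.93×10⁴ × 0.63 / (4 × 5.67×10⁻⁸)]^(1/4) = (1.37×10¹¹)^(1/4) = 608 K.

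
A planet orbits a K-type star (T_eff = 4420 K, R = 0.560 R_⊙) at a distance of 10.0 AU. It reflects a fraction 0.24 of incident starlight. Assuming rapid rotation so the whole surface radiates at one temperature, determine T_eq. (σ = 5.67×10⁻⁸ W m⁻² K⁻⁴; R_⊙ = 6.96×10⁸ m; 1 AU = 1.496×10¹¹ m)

R_⋆ = 0.560 × 6.96×10⁸ = 3.90×10⁸ m.
d = 10.0 AU = 1.50×10¹² m.
L = 4πR_⋆²σT_⋆⁴ = 4π(3.90×10⁸)² × 5.67×10⁻⁸ × (4420)⁴ = 4.13×10²⁵ W.
S = L/(4πd²) = 1.47 W m⁻².
Energy balance: absorbed = emitted ⇒ πR²·S(1−A) = 4πR²·σT_eq⁴, so T_eq⁴ = S(1−A)/(4σ).
T_eq = [1.47 × 0.76 / (4 × 5.67×10⁻⁸)]^(1/4) = (4.92×10⁶)^(1/4) = 47.1 K.

T_eq ≈ 47.1 K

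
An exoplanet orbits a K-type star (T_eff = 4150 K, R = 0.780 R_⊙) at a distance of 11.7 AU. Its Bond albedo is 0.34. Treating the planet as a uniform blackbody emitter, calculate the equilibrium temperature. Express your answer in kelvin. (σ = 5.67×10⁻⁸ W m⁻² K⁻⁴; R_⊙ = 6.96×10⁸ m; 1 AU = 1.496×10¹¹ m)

T_eq ≈ 46.6 K

R_⋆ = 0.780 × 6.96×10⁸ = 5.43×10⁸ m.
d = 11.7 AU = 1.75×10¹² m.
L = 4πR_⋆²σT_⋆⁴ = 4π(5.43×10⁸)² × 5.67×10⁻⁸ × (4150)⁴ = 6.23×10²⁵ W.
S = L/(4πd²) = 1.62 W m⁻².
Energy balance: absorbed = emitted ⇒ πR²·S(1−A) = 4πR²·σT_eq⁴, so T_eq⁴ = S(1−A)/(4σ).
T_eq = [1.62 × 0.66 / (4 × 5.67×10⁻⁸)]^(1/4) = (4.71×10⁶)^(1/4) = 46.6 K.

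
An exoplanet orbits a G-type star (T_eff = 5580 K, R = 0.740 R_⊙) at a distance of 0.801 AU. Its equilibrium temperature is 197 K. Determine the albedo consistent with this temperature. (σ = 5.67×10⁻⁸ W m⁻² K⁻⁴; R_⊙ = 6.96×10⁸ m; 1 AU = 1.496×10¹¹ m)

A ≈ 0.66

R_⋆ = 0.740 × 6.96×10⁸ = 5.15×10⁸ m.
d = 0.801 AU = 1.20×10¹¹ m.
L = 4πR_⋆²σT_⋆⁴ = 4π(5.15×10⁸)² × 5.67×10⁻⁸ × (5580)⁴ = 1.83×10²⁶ W.
S = L/(4πd²) = 1020 W m⁻².
From T_eq⁴ = S(1−A)/(4σ): 1−A = 4σT_eq⁴/S.
1−A = 4 × 5.67×10⁻⁸ × (197)⁴ / 1020 = 0.336.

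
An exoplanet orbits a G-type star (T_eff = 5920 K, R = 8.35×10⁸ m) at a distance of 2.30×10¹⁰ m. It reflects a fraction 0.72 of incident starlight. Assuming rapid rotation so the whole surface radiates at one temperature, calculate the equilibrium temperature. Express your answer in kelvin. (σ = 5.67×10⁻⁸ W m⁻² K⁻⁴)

T_eq ≈ 580 K

L = 4πR_⋆²σT_⋆⁴ = 4π(8.35×10⁸)² × 5.67×10⁻⁸ × (5920)⁴ = 6.10×10²⁶ W.
S = L/(4πd²) = 9.18×10⁴ W m⁻².
Energy balance: absorbed = emitted ⇒ πR²·S(1−A) = 4πR²·σT_eq⁴, so T_eq⁴ = S(1−A)/(4σ).
T_eq = [9.18×10⁴ × 0.28 / (4 × 5.67×10⁻⁸)]^(1/4) = (1.13×10¹¹)^(1/4) = 580 K.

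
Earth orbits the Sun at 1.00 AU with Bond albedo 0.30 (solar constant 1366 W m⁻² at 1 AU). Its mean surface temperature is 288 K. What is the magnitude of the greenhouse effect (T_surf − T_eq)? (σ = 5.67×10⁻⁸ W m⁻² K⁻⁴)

ΔT ≈ 33.2 K

S = 1366/1.00² = 1366 W m⁻².
T_eq = [S(1−A)/(4σ)]^(1/4) = [1366×0.70/(4×5.67×10⁻⁸)]^(1/4) = 254.8 K.
ΔT = T_surf − T_eq = 288 − 254.8.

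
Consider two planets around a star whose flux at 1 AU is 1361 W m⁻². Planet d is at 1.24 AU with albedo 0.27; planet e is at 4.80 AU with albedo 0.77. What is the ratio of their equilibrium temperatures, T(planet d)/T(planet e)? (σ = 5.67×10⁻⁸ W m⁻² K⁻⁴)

T_eq = [S₀(1−A)/(4σd²)]^(1/4), so T ∝ (1−A)^(1/4) / √d.
T₁ = [1361×0.73/(4×5.67×10⁻⁸×1.24²)]^(1/4) = 231.03 K.
T₂ = [1361×0.23/(4×5.67×10⁻⁸×4.80²)]^(1/4) = 87.98 K.

T₁/T₂ ≈ 2.626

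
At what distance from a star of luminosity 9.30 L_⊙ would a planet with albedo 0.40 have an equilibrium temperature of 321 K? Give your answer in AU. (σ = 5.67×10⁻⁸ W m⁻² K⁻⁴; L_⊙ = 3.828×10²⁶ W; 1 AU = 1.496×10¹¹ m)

d ≈ 1.78 AU

L = 9.30 × 3.828×10²⁶ = 3.56×10²⁷ W.
From T_eq⁴ = L(1−A)/(16πσd²): d = √[L(1−A)/(16πσT_eq⁴)].
d = √[3.56×10²⁷ × 0.60 / (16π × 5.67×10⁻⁸ × (321)⁴)] = 2.66×10¹¹ m = 1.78 AU.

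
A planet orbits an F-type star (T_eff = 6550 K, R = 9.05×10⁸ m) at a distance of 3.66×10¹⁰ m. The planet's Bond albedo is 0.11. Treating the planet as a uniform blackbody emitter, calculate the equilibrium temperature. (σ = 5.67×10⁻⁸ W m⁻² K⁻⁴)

L = 4πR_⋆²σT_⋆⁴ = 4π(9.05×10⁸)² × 5.67×10⁻⁸ × (6550)⁴ = 1.07×10²⁷ W.
S = L/(4πd²) = 6.38×10⁴ W m⁻².
Energy balance: absorbed = emitted ⇒ πR²·S(1−A) = 4πR²·σT_eq⁴, so T_eq⁴ = S(1−A)/(4σ).
T_eq = [6.38×10⁴ × 0.89 / (4 × 5.67×10⁻⁸)]^(1/4) = (2.50×10¹¹)^(1/4) = 707 K.

T_eq ≈ 707 K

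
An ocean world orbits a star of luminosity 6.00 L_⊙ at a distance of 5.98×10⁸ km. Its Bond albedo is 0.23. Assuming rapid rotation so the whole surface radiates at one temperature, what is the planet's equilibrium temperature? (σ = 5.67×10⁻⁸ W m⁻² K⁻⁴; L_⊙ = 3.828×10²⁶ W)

d = 5.98×10⁸ km = 5.98×10¹¹ m.
L = 6.00 × 3.828×10²⁶ = 2.30×10²⁷ W.
Flux: S = L/(4πd²) = 2.30×10²⁷/(4π×(5.98×10¹¹)²) = 511 W m⁻².
Energy balance: absorbed = emitted ⇒ πR²·S(1−A) = 4πR²·σT_eq⁴, so T_eq⁴ = S(1−A)/(4σ).
T_eq = [511 × 0.77 / (4 × 5.67×10⁻⁸)]^(1/4) = (1.74×10⁹)^(1/4) = 204 K.

T_eq ≈ 204 K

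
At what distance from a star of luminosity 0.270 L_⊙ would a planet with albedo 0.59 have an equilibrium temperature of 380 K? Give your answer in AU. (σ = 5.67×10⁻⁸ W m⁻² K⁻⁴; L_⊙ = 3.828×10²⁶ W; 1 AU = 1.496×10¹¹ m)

d ≈ 0.178 AU

L = 0.270 × 3.828×10²⁶ = 1.03×10²⁶ W.
From T_eq⁴ = L(1−A)/(16πσd²): d = √[L(1−A)/(16πσT_eq⁴)].
d = √[1.03×10²⁶ × 0.41 / (16π × 5.67×10⁻⁸ × (380)⁴)] = 2.67×10¹⁰ m = 0.178 AU.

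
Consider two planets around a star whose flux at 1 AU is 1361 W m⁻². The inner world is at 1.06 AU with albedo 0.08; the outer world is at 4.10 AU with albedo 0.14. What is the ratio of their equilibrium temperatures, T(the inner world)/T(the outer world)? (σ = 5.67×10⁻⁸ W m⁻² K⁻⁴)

T_eq = [S₀(1−A)/(4σd²)]^(1/4), so T ∝ (1−A)^(1/4) / √d.
T₁ = [1361×0.92/(4×5.67×10⁻⁸×1.06²)]^(1/4) = 264.76 K.
T₂ = [1361×0.86/(4×5.67×10⁻⁸×4.10²)]^(1/4) = 132.37 K.

T₁/T₂ ≈ 2.000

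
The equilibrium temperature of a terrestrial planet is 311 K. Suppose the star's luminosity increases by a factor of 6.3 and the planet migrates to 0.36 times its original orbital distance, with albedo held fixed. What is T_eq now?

T_eq ∝ L^(1/4) · d^(−1/2).
T′ = 311 × 6.3^(1/4) / 0.36^(1/2) = 821 K.

T_eq ≈ 821 K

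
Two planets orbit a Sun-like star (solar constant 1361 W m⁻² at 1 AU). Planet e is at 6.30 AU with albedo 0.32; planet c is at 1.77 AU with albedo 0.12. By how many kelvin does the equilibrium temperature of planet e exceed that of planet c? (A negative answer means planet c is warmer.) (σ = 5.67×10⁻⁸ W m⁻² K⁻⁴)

ΔT ≈ -101.9 K

T_eq = [S₀(1−A)/(4σd²)]^(1/4), so T ∝ (1−A)^(1/4) / √d.
T₁ = [1361×0.68/(4×5.67×10⁻⁸×6.30²)]^(1/4) = 100.70 K.
T₂ = [1361×0.88/(4×5.67×10⁻⁸×1.77²)]^(1/4) = 202.62 K.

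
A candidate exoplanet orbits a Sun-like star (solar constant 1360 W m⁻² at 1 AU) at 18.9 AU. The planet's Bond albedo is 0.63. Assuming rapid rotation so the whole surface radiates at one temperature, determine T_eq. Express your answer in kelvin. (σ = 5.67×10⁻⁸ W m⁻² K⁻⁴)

T_eq ≈ 49.9 K

Flux at 18.9 AU: S = 1360/18.9² = 3.81 W m⁻².
Energy balance: absorbed = emitted ⇒ πR²·S(1−A) = 4πR²·σT_eq⁴, so T_eq⁴ = S(1−A)/(4σ).
T_eq = [3.81 × 0.37 / (4 × 5.67×10⁻⁸)]^(1/4) = (6.21×10⁶)^(1/4) = 49.9 K.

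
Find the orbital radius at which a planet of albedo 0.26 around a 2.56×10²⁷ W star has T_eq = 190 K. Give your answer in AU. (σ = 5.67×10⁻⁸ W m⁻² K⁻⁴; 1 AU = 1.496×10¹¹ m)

From T_eq⁴ = L(1−A)/(16πσd²): d = √[L(1−A)/(16πσT_eq⁴)].
d = √[2.56×10²⁷ × 0.74 / (16π × 5.67×10⁻⁸ × (190)⁴)] = 7.14×10¹¹ m = 4.77 AU.

d ≈ 4.77 AU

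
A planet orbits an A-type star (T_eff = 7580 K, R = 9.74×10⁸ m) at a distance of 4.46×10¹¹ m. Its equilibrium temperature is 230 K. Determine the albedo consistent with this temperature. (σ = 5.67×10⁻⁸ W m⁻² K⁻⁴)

L = 4πR_⋆²σT_⋆⁴ = 4π(9.74×10⁸)² × 5.67×10⁻⁸ × (7580)⁴ = 2.23×10²⁷ W.
S = L/(4πd²) = 893 W m⁻².
From T_eq⁴ = S(1−A)/(4σ): 1−A = 4σT_eq⁴/S.
1−A = 4 × 5.67×10⁻⁸ × (230)⁴ / 893 = 0.711.

A ≈ 0.29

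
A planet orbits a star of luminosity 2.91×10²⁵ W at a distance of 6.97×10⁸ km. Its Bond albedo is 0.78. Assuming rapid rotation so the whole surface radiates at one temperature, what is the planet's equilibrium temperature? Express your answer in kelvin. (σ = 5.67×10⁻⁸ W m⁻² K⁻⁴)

T_eq ≈ 46.4 K

d = 6.97×10⁸ km = 6.97×10¹¹ m.
Flux: S = L/(4πd²) = 2.91×10²⁵/(4π×(6.97×10¹¹)²) = 4.77 W m⁻².
Energy balance: absorbed = emitted ⇒ πR²·S(1−A) = 4πR²·σT_eq⁴, so T_eq⁴ = S(1−A)/(4σ).
T_eq = [4.77 × 0.22 / (4 × 5.67×10⁻⁸)]^(1/4) = (4.62×10⁶)^(1/4) = 46.4 K.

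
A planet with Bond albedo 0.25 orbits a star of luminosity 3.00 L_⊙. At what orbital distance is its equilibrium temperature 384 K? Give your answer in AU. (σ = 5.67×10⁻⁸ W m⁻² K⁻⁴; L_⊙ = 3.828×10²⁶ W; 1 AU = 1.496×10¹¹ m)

L = 3.00 × 3.828×10²⁶ = 1.15×10²⁷ W.
From T_eq⁴ = L(1−A)/(16πσd²): d = √[L(1−A)/(16πσT_eq⁴)].
d = √[1.15×10²⁷ × 0.75 / (16π × 5.67×10⁻⁸ × (384)⁴)] = 1.18×10¹¹ m = 0.788 AU.

d ≈ 0.788 AU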